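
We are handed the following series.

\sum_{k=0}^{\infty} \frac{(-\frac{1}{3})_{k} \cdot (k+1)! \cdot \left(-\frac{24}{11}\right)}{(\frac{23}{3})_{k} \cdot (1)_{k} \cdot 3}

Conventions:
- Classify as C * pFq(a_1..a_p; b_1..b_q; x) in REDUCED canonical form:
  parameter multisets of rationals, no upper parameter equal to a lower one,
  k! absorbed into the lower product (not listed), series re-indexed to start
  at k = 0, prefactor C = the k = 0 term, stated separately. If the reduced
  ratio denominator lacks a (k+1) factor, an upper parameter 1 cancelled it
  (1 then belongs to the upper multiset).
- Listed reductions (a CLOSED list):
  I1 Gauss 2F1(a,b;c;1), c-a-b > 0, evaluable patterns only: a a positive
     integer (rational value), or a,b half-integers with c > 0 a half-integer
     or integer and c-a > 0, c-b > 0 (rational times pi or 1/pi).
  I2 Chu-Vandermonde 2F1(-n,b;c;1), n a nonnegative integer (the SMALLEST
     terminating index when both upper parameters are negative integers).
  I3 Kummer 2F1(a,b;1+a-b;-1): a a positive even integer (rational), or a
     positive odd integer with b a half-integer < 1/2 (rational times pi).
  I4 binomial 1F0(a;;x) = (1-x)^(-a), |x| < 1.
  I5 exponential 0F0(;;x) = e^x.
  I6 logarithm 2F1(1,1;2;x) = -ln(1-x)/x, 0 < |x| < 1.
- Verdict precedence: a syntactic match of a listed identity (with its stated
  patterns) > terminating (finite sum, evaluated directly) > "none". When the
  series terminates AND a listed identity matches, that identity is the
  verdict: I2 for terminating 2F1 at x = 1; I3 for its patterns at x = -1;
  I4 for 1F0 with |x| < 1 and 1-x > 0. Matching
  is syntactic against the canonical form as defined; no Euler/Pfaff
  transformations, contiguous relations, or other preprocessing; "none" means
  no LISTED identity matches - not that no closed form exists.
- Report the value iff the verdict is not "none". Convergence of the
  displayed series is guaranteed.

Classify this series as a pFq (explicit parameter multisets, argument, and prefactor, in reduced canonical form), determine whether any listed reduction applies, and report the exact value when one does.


Structural cue: with t_0 = -\frac{8}{11}, the constant factors (C = -8/11, x = 1) combine into one prefactor.
Step ratio: r(k) = 1 * (k-\frac{1}{3}) (k+2) / [(k+\frac{23}{3}) (k+1)] - rational in k, leading ratio 1; with t_0 = -\frac{8}{11}, classification follows.

This is -\frac{8}{11} * 2F1(-\frac{1}{3}, 2; \frac{23}{3}; 1) in reduced canonical form. Verdict at x = 1: Gauss's theorem (I1) matches (x = 1: the Gamma ratio telescopes since c-a-b = 6 > 0 and a = 2 in Z>0). Sum: -\frac{1360}{2079}.


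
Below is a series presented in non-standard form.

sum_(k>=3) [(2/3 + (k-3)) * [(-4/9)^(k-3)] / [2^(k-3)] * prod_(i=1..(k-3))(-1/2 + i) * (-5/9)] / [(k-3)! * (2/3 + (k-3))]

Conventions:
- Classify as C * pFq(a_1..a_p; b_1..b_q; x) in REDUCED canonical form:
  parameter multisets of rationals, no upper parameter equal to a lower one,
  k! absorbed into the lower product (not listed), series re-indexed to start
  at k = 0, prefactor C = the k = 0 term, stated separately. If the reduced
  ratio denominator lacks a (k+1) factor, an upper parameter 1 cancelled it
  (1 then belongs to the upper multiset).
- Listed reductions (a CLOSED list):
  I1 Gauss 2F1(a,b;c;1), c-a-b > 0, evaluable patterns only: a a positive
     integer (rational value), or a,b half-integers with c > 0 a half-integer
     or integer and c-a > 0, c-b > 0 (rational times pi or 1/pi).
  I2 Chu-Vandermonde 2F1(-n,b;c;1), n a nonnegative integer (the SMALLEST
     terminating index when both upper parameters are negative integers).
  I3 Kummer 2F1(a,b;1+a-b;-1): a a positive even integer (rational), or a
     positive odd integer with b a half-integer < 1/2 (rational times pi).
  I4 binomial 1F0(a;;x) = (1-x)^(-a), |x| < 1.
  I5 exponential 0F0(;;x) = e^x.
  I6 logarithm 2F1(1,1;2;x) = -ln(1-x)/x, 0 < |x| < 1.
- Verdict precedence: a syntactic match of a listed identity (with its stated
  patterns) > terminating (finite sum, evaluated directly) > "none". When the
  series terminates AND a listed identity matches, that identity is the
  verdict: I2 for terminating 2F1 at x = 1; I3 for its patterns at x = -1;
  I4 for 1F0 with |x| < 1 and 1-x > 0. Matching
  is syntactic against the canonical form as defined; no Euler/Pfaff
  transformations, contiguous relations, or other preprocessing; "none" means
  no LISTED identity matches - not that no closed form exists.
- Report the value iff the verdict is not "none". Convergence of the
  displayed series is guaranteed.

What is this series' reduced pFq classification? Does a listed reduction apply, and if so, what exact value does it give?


x = -2/9 here; the reduced form reads 1F0, upper {1/2}, lower {-}, C = -5/9. Verdict: the I4 binomial reduction matches (the 1F0 binomial series: exponent -1/2, x = -2/9). Value: (-5/9) * (11/9)^(-1/2).

Key observation: from the first term -5/9: striking the common factor k + 2/3 reduces the term (prefactor -5/9).
Ratio: r(k) = (-2/9) * (k+1/2) / [(k+1)] ; factor over Q: parameters, x = (-2/9), and C = -5/9.


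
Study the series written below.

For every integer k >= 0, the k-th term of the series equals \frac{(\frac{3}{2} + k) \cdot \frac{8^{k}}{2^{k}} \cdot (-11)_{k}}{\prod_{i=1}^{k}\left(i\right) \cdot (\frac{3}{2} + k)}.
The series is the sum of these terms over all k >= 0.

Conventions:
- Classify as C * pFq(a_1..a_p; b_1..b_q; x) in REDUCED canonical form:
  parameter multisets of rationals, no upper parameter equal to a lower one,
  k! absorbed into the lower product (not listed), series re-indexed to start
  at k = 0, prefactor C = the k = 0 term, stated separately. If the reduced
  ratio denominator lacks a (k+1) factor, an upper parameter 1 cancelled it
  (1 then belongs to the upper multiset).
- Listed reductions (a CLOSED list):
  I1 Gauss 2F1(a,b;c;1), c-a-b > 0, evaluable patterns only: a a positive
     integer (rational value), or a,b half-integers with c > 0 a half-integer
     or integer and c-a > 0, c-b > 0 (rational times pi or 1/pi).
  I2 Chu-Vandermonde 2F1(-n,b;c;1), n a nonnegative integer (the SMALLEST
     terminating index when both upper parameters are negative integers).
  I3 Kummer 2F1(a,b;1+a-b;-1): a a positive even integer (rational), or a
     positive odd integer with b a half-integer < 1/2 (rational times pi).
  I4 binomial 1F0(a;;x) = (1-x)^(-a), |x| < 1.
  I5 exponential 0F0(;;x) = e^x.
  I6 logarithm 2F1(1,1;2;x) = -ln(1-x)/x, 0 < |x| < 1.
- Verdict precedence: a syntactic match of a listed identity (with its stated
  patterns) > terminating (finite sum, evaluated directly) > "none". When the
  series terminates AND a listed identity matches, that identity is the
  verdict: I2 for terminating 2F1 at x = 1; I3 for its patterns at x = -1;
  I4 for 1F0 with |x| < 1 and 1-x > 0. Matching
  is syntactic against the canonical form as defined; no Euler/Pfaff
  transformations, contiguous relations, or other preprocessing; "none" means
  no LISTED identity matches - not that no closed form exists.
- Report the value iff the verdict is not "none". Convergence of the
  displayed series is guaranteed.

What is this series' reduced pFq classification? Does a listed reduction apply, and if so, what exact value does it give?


Prefactor 1, argument 4: 1F0 with upper {-11} over lower {-}. Verdict: terminating - upper -11 stops the sum at k = 11; the 12 terms are added exactly. Hence: -177147.

Key observation: with t_0 = 1, the product of the first k integers (C = 1, x = 4) is k!.
Term ratio: r(k) = 4 * (k-11) / [(k+1)] - rational in k, leading ratio 4; with t_0 = 1, classification follows.


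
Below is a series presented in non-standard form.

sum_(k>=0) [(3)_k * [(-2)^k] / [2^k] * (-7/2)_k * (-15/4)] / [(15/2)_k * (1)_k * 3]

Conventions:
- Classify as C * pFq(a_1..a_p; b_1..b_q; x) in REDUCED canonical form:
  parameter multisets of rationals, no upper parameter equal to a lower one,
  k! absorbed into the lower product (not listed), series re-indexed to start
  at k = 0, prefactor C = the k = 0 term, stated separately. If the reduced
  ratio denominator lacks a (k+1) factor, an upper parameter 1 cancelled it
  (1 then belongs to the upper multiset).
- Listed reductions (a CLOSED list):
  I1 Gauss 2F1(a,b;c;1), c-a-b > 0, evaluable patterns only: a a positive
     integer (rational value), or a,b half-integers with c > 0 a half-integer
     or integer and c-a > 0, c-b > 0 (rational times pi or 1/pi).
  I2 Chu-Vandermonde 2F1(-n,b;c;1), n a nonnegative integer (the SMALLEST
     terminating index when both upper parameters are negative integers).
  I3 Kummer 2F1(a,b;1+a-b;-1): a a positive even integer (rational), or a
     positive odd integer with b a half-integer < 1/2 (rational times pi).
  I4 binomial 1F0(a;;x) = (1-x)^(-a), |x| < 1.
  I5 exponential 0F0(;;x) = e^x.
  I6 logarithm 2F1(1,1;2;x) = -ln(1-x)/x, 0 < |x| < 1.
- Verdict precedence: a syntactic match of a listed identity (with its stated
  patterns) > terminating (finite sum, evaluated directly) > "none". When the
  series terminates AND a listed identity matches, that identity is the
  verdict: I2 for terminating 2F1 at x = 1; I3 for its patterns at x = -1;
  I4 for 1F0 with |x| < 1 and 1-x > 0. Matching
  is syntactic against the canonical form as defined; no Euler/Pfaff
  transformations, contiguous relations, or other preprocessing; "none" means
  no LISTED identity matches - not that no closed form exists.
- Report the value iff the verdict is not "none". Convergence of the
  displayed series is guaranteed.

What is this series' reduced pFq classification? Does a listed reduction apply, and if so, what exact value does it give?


This is -5/4 * 2F1(-7/2, 3; 15/2; -1) in reduced canonical form. Verdict (x = -1): the Kummer evaluation I3 applies (x = -1; c = 15/2 equals 1+a-b for upper {-7/2, 3}: listed pattern). Value: (-45045/32768) * pi.

Key step: t_0 = -5/4 here, and the constant factors (prefactor -5/4) combine into one prefactor.
Step ratio: r(k) = (-1) * (k-7/2) (k+3) / [(k+15/2) (k+1)] - rational in k. x = (-1); t_0 = -5/4; negate the roots.


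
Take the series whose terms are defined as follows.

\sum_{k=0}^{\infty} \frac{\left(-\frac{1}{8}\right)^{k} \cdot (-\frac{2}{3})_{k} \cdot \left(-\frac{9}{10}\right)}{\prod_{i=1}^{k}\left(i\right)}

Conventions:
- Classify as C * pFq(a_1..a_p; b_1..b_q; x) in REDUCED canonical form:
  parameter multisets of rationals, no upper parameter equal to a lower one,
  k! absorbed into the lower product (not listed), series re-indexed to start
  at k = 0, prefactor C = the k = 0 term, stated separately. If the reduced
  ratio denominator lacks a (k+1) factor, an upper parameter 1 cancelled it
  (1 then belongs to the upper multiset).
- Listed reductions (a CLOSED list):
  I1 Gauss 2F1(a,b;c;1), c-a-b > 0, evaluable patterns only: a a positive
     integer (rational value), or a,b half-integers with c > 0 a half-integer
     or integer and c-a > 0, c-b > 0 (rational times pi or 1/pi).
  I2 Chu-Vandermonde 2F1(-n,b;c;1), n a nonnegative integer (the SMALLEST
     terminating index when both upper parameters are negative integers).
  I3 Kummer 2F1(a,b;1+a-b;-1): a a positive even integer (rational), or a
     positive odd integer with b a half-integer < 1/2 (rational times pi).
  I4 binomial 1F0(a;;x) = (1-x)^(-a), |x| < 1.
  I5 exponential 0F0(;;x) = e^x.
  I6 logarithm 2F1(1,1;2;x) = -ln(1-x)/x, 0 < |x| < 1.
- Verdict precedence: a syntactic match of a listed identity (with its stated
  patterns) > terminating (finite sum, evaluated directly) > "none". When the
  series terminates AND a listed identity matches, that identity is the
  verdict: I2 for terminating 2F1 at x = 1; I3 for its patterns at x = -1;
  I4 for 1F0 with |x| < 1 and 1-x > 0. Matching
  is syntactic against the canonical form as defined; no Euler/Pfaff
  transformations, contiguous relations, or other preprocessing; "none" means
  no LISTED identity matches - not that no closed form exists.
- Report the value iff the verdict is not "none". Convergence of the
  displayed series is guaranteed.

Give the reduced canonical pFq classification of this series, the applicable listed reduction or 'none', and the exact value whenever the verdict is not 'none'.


Classification (C = -\frac{9}{10}): 1F0 with upper {-\frac{2}{3}}, lower {-}, argument x = -\frac{1}{8}. Verdict: the binomial series (I4) applies (the 1F0 binomial series: exponent 2/3, x = -\frac{1}{8}). Sum: \left(-\frac{9}{10}\right) \cdot \left(\frac{9}{8}\right)^{\frac{2}{3}}.

Key observation: with t_0 = -\frac{9}{10}, the product of the first k integers (C = -9/10, x = -1/8) is k!.
Term ratio: r(k) = -\frac{1}{8} * (k-\frac{2}{3}) / [(k+1)] - poly over poly, x = -\frac{1}{8} from leading terms; C = -\frac{9}{10} at k = 0.


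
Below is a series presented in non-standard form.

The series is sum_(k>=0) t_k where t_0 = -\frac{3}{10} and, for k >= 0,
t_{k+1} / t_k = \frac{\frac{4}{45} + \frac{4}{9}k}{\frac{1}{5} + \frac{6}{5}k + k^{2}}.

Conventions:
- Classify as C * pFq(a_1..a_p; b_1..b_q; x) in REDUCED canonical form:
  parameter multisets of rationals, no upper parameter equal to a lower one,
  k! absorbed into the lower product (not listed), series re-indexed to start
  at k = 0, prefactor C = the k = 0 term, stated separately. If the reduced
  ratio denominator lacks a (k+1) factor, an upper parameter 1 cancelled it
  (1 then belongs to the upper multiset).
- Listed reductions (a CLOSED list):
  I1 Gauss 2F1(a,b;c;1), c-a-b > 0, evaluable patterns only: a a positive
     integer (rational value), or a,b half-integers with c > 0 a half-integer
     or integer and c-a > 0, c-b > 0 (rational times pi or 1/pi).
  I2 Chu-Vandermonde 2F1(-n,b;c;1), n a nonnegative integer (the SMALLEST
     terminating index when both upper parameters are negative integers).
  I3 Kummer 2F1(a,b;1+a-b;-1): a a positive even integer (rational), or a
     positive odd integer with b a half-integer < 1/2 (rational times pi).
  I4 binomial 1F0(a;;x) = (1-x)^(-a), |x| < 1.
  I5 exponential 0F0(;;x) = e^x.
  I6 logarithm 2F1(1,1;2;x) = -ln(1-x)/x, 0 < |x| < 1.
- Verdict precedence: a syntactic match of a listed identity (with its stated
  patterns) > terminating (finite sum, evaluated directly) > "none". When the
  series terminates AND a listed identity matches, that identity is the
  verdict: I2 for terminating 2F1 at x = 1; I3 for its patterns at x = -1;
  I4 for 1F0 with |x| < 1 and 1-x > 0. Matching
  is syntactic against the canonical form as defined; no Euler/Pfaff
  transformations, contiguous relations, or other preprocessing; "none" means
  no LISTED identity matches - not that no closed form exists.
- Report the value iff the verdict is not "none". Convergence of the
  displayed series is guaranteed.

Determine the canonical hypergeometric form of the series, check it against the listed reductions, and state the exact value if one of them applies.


With C = -\frac{3}{10}: the canonical form is 0F0(-; -; \frac{4}{9}). Verdict (x = \frac{4}{9}): the exponential series (I5) applies (the 0F0 exponential series at x = \frac{4}{9}). Sum: \left(-\frac{3}{10}\right) \cdot e^{\frac{4}{9}}.

Structural cue: x = \frac{4}{9} and factor the ratio over Q (C = -3/10): negated roots = parameters.
Ratio: r(k) = \frac{4}{9} * 1 / [(k+1)] - rational; roots negated = parameters, x = \frac{4}{9}, C = -\frac{3}{10}.


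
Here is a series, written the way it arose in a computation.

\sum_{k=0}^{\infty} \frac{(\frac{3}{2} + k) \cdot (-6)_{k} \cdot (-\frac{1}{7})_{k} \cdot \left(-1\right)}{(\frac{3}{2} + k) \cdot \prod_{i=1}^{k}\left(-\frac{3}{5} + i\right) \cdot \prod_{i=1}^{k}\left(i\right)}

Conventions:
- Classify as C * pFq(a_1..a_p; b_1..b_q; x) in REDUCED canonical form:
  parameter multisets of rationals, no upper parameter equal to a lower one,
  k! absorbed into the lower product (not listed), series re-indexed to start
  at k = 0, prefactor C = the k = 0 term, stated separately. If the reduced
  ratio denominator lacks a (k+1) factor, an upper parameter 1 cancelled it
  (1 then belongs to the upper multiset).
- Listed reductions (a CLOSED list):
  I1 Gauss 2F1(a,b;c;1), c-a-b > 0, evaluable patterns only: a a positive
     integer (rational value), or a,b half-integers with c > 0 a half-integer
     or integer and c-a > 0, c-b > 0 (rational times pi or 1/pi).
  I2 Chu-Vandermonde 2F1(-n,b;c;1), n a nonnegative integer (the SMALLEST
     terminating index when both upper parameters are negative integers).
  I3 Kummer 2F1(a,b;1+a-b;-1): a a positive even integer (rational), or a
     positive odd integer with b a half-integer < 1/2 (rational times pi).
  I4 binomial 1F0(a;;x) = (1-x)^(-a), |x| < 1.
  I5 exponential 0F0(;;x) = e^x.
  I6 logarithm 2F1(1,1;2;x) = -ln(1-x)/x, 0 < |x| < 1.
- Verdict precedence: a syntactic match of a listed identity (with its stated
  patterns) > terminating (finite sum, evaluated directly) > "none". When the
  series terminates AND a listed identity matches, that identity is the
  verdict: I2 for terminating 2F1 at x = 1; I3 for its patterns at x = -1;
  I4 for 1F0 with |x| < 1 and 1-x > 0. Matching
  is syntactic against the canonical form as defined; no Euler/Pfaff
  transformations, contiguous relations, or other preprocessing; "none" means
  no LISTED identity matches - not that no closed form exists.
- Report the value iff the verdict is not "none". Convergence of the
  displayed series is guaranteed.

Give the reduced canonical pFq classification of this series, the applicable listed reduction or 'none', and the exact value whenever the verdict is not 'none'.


Structural cue: with t_0 = -1, striking the common factor k + 3/2 reduces the term (prefactor -1).
Consecutive-term ratio: r(k) = 1 * (k-6) (k-\frac{1}{7}) / [(k+\frac{2}{5}) (k+1)] - rational; roots negated = parameters, x = 1, C = -1.

Reduced: x = 1, 2F1, upper = {-6, -\frac{1}{7}}, lower = {\frac{2}{5}}, C = -1. Verdict: this is Chu-Vandermonde (I2) (terminating 2F1 at x = 1 with n = 6, b = -1/7, c = \frac{2}{5}). Exact value: -\frac{269496361}{154002541}.


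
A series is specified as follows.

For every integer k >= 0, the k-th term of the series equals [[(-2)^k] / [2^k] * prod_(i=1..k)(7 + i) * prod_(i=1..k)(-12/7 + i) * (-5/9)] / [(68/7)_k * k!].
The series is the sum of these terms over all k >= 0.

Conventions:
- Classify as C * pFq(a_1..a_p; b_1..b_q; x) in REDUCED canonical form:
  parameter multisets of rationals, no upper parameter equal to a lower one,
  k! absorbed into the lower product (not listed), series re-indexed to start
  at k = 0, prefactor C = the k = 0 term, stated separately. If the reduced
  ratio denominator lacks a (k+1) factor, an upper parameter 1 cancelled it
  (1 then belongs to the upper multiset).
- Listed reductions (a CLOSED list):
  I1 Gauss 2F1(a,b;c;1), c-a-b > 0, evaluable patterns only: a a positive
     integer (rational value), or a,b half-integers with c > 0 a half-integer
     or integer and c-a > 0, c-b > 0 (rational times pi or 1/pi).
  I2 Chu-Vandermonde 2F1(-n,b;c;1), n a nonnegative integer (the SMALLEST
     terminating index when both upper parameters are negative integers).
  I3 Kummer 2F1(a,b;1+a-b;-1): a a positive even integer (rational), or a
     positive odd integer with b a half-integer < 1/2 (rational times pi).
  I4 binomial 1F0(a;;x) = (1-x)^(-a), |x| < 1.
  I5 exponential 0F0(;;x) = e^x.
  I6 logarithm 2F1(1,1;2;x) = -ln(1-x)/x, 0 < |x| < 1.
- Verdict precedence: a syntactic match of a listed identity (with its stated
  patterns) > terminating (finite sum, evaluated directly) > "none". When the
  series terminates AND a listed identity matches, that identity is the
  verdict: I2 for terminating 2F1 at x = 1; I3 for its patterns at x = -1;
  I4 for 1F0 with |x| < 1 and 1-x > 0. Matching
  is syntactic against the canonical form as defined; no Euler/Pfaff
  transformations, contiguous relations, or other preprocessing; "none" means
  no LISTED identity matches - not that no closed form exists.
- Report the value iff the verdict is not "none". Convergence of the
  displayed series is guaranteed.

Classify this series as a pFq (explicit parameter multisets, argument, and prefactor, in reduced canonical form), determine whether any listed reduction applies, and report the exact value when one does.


With C = -5/9: the canonical form is 2F1(-5/7, 8; 68/7; -1). Verdict: Kummer (I3) fires (x = -1; c = 68/7 equals 1+a-b for upper {-5/7, 8}: listed pattern). Hence: -14335/16807.

Structural cue: t_0 being -5/9, the running product (C = -5/9) telescopes to a rising factorial.
Term ratio: r(k) = (-1) * (k-5/7) (k+8) / [(k+68/7) (k+1)] - poly over poly, x = (-1) from leading terms; C = -5/9 at k = 0.


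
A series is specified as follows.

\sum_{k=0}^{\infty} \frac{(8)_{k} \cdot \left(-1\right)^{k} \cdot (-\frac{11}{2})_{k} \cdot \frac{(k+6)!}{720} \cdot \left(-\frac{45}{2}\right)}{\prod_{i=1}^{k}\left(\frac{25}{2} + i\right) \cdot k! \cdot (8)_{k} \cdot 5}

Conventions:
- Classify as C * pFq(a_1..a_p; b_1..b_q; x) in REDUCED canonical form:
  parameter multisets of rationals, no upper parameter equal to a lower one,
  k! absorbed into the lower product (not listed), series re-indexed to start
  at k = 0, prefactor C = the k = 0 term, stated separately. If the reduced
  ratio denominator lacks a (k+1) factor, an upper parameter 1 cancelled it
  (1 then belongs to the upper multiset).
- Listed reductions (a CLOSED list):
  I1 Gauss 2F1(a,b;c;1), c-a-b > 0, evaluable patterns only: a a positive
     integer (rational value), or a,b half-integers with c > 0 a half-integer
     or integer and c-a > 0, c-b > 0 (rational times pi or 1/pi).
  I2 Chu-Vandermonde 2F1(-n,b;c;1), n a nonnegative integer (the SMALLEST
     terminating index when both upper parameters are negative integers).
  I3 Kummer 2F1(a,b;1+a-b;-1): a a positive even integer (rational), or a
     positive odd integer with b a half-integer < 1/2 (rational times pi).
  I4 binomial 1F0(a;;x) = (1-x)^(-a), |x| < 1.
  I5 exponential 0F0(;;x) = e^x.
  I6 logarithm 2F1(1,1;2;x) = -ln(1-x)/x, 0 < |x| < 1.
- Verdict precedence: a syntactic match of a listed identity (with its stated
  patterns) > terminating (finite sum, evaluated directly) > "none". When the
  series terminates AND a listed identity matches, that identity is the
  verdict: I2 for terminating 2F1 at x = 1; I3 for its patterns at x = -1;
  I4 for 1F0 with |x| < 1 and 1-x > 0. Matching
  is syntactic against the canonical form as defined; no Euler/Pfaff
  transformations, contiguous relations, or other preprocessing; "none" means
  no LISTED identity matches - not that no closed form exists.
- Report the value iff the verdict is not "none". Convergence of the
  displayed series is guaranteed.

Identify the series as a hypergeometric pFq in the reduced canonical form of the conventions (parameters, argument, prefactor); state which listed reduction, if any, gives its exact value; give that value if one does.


Canonical form: C = -\frac{9}{2} times 2F1 with upper {-\frac{11}{2}, 7}, lower {\frac{27}{2}}, x = -1. Verdict: Kummer's theorem (I3) applies (x = -1; c = \frac{27}{2} equals 1+a-b for upper {-\frac{11}{2}, 7}: listed pattern). Its exact value is \left(-\frac{8365982625}{536870912}\right) \cdot \pi.

The tell: with t_0 = -\frac{9}{2}, the parameter 8 appears in both the upper and lower lists and cancels.
Step ratio: r(k) = -1 * (k-\frac{11}{2}) (k+7) / [(k+\frac{27}{2}) (k+1)] ; factor over Q: parameters, x = -1, and C = -\frac{9}{2}.


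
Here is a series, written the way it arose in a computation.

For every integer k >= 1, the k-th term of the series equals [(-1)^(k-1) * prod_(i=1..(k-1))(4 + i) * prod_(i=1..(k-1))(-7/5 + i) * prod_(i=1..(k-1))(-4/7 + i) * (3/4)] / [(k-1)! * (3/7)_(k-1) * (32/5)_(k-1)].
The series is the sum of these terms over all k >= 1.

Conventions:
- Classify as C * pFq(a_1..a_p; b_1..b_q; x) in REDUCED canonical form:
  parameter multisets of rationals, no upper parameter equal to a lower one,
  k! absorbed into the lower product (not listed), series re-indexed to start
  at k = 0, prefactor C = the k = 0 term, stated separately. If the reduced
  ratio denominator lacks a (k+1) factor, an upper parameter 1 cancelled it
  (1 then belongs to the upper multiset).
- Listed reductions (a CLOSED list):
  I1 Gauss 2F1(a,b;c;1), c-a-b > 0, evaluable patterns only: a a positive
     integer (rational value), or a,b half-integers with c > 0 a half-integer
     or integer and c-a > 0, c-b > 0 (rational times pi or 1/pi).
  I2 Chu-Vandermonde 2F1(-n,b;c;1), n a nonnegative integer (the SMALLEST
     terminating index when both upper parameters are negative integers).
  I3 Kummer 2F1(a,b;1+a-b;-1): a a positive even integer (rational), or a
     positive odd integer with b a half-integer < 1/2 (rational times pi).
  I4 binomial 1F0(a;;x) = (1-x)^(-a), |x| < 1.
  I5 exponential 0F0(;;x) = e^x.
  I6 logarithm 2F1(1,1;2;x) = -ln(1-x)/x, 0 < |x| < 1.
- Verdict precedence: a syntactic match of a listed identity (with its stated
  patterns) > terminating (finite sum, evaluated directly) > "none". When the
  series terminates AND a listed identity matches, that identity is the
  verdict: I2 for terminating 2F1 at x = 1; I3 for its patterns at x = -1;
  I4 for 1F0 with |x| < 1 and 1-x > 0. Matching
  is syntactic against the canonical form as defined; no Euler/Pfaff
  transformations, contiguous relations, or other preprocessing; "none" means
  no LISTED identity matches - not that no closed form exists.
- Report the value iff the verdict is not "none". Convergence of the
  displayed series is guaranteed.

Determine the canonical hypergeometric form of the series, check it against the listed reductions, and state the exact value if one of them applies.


x = -1 here; the reduced form reads 2F1, upper {-2/5, 5}, lower {32/5}, C = 3/4. Verdict: none. No listed pattern accepts 2F1(-2/5, 5; 32/5; -1).

Structural cue: t_0 being 3/4, the running product (C = 3/4) telescopes to a rising factorial.
Ratio: r(k) = (-1) * (k-2/5) (k+5) / [(k+32/5) (k+1)] ; factor over Q: parameters, x = (-1), and C = 3/4.


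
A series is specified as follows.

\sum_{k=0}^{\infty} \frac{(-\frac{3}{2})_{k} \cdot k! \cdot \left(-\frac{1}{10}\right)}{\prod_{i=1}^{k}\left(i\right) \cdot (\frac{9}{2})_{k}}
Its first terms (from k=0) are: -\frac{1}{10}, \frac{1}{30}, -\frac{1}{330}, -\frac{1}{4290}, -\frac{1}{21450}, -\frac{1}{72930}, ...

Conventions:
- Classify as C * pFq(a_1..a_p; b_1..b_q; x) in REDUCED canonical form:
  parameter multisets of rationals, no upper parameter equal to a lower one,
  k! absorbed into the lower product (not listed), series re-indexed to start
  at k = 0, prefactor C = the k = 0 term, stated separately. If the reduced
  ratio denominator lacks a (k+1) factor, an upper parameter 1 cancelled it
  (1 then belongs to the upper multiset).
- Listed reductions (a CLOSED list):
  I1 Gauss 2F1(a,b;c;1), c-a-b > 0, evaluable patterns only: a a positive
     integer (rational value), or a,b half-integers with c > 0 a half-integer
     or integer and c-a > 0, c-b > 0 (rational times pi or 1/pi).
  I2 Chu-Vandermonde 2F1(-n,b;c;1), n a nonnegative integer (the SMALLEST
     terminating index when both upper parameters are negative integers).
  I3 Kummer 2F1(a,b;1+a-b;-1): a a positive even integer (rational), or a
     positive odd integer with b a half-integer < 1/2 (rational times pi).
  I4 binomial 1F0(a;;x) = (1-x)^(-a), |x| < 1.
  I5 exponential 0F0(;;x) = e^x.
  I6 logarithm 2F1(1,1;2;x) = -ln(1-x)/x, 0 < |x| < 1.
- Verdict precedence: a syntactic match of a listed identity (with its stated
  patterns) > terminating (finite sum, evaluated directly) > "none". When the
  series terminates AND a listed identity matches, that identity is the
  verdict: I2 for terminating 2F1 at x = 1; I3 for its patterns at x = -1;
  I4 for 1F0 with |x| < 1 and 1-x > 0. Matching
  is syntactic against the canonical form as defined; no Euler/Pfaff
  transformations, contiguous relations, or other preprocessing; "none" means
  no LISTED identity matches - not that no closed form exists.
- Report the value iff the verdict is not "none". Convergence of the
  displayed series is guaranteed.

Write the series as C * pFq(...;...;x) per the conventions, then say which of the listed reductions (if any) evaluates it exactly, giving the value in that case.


Classification (C = -\frac{1}{10}): 2F1 with upper {-\frac{3}{2}, 1}, lower {\frac{9}{2}}, argument x = 1. Verdict: this is Gauss's theorem (I1) (x = 1: the Gamma ratio telescopes since c-a-b = 5 > 0 and a = 1 in Z>0). Exact value: -\frac{7}{100}.

Key step: x = 1 and the product of the first k integers (prefactor -1/10) is k!.
Step ratio: r(k) = 1 * (k-\frac{3}{2}) (k+1) / [(k+\frac{9}{2}) (k+1)] - poly over poly, x = 1 from leading terms; C = -\frac{1}{10} at k = 0.


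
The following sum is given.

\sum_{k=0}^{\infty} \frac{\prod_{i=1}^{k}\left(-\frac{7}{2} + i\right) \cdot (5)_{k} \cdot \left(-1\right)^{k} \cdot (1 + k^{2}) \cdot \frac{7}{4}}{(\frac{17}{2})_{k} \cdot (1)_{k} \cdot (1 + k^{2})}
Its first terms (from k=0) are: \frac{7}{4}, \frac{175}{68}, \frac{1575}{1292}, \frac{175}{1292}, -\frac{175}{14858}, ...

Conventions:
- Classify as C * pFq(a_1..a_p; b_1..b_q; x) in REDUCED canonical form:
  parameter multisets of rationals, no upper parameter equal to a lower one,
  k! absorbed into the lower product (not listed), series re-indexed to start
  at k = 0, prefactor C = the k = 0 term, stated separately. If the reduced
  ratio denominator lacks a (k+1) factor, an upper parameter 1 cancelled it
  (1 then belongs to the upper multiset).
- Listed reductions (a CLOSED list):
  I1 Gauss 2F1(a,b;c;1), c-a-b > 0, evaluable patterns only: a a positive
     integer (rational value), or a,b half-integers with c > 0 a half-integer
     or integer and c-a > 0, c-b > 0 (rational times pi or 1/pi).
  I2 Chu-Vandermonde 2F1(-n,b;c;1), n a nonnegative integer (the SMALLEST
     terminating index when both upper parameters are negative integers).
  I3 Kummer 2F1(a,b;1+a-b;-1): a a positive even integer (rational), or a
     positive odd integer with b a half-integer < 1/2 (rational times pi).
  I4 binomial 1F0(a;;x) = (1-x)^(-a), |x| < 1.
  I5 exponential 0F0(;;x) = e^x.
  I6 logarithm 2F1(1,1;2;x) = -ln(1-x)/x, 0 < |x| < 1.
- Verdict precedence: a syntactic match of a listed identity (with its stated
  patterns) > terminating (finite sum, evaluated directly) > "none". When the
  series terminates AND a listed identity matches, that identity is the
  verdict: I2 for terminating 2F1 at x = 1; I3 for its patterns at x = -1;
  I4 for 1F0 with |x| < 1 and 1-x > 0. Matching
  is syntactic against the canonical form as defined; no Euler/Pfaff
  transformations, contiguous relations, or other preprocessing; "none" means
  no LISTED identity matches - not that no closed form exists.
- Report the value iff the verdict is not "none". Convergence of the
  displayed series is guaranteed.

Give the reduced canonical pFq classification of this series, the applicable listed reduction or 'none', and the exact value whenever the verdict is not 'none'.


With C = \frac{7}{4}: the canonical form is 2F1(-\frac{5}{2}, 5; \frac{17}{2}; -1). Verdict: Kummer (I3) matches (x = -1; c = \frac{17}{2} equals 1+a-b for upper {-\frac{5}{2}, 5}: listed pattern). Sum: \frac{945945}{524288} \cdot \pi.

Key step: x = -1 and k^2 + 1 divides numerator and denominator alike; C = 7/4 after cancelling.
Adjacent-term ratio: r(k) = -1 * (k-\frac{5}{2}) (k+5) / [(k+\frac{17}{2}) (k+1)] - rational; roots negated = parameters, x = -1, C = \frac{7}{4}.


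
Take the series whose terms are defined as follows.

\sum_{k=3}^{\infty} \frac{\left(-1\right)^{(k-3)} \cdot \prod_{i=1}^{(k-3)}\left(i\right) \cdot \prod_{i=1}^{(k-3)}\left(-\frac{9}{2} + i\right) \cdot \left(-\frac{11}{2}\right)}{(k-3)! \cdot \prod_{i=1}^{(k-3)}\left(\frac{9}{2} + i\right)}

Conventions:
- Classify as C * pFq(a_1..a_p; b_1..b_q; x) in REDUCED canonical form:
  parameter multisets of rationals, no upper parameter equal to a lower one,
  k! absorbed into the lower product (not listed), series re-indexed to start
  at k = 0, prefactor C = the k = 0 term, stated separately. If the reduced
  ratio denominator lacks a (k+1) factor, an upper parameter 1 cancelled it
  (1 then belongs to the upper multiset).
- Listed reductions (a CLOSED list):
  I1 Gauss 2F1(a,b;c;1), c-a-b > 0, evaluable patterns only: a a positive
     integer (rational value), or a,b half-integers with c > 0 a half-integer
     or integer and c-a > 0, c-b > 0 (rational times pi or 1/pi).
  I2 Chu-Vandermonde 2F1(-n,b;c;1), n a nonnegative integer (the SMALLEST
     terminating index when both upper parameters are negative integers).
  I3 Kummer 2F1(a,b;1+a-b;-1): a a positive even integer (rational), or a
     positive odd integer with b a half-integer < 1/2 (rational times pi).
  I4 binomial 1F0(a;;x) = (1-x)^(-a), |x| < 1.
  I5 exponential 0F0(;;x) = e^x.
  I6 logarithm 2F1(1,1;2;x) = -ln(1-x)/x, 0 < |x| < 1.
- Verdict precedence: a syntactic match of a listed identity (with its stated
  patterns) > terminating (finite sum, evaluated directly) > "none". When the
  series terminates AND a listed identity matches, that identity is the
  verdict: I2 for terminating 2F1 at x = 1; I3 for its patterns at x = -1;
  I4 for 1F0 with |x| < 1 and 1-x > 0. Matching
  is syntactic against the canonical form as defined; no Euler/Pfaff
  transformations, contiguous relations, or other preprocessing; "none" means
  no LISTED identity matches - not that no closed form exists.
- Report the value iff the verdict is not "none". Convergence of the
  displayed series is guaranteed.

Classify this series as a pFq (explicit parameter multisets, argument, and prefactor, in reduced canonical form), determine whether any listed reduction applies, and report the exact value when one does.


Classification (C = -\frac{11}{2}): 2F1 with upper {-\frac{7}{2}, 1}, lower {\frac{11}{2}}, argument x = -1. Verdict: Kummer's theorem (I3) applies (x = -1; c = \frac{11}{2} equals 1+a-b for upper {-\frac{7}{2}, 1}: listed pattern). Exact value: \left(-\frac{3465}{1024}\right) \cdot \pi.

The tell: t_0 being -\frac{11}{2}, the running product (prefactor -11/2) telescopes to a rising factorial.
Term ratio: r(k) = -1 * (k-\frac{7}{2}) (k+1) / [(k+\frac{11}{2}) (k+1)] ; factor over Q: parameters, x = -1, and C = -\frac{11}{2}.


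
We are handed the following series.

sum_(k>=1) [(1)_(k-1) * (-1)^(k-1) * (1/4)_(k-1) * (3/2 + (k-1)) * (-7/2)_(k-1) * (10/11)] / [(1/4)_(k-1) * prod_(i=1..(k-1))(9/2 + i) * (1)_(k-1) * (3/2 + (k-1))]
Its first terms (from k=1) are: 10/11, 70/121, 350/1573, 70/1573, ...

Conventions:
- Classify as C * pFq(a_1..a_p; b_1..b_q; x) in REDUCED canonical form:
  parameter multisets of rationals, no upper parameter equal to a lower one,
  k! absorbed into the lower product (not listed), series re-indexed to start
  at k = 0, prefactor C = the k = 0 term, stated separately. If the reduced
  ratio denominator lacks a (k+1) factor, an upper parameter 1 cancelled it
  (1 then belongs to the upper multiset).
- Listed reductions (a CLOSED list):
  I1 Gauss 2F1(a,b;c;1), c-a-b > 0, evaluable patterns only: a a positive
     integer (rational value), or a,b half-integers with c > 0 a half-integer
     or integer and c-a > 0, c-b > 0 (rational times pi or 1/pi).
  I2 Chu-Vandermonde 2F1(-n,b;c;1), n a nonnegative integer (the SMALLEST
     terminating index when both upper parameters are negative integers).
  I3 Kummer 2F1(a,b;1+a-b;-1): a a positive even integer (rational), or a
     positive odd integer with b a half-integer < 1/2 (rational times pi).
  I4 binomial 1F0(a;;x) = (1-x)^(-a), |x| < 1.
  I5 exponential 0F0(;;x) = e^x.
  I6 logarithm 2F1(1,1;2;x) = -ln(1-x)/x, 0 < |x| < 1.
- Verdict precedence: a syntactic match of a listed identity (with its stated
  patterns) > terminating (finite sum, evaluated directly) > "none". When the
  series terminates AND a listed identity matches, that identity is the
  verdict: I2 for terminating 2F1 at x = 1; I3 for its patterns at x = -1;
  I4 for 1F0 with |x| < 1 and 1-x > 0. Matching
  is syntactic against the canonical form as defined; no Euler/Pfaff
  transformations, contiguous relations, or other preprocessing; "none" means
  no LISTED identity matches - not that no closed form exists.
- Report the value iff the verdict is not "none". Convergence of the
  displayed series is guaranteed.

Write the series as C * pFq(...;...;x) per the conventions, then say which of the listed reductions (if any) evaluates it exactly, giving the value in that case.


Classification (C = 10/11): 2F1 with upper {-7/2, 1}, lower {11/2}, argument x = -1. Verdict (x = -1): the Kummer evaluation I3 applies (x = -1; c = 11/2 equals 1+a-b for upper {-7/2, 1}: listed pattern). Sum: (1575/2816) * pi.

First insight: t_0 being 10/11, (1)_k (C = 10/11, x = -1) is k! itself.
Term ratio: r(k) = (-1) * (k-7/2) (k+1) / [(k+11/2) (k+1)] - rational in k. x = (-1); t_0 = 10/11; negate the roots.


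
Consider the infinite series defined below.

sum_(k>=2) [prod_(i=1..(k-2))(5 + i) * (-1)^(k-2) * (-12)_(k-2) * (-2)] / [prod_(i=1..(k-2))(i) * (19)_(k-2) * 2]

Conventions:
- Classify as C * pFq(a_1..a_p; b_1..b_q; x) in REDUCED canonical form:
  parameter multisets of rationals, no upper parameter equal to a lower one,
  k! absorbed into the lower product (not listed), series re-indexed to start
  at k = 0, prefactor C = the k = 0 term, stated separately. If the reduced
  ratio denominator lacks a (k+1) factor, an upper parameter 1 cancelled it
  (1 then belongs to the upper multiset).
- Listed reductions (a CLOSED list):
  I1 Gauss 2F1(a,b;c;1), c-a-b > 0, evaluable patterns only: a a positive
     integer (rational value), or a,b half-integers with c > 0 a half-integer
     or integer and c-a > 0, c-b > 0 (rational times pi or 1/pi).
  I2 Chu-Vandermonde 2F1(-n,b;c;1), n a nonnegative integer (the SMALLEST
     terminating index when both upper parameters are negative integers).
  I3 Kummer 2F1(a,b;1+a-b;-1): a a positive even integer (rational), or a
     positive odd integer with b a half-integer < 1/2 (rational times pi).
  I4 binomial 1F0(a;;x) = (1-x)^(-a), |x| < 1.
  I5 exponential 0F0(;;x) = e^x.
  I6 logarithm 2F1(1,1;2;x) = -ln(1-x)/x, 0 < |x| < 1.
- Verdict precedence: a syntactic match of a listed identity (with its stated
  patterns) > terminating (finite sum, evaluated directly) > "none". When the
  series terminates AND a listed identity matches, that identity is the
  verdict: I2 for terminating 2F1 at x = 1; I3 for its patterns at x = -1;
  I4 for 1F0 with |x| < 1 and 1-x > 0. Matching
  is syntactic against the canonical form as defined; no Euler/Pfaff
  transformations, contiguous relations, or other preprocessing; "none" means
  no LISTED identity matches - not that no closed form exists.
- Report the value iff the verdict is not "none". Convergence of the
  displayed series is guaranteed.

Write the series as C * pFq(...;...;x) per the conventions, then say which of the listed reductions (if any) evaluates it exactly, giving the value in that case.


At argument -1: a 2F1 with upper {-12, 6}, lower {19}, scaled by C = -1. Verdict: Kummer's theorem (I3) fires (x = -1; c = 19 equals 1+a-b for upper {-12, 6}: listed pattern). Exact value: -204/5.

Key observation: t_0 being -1, the constant factors (C = -1, x = -1) combine into one prefactor.
Ratio: r(k) = (-1) * (k-12) (k+6) / [(k+19) (k+1)] - rational in k, leading ratio (-1); with t_0 = -1, classification follows.


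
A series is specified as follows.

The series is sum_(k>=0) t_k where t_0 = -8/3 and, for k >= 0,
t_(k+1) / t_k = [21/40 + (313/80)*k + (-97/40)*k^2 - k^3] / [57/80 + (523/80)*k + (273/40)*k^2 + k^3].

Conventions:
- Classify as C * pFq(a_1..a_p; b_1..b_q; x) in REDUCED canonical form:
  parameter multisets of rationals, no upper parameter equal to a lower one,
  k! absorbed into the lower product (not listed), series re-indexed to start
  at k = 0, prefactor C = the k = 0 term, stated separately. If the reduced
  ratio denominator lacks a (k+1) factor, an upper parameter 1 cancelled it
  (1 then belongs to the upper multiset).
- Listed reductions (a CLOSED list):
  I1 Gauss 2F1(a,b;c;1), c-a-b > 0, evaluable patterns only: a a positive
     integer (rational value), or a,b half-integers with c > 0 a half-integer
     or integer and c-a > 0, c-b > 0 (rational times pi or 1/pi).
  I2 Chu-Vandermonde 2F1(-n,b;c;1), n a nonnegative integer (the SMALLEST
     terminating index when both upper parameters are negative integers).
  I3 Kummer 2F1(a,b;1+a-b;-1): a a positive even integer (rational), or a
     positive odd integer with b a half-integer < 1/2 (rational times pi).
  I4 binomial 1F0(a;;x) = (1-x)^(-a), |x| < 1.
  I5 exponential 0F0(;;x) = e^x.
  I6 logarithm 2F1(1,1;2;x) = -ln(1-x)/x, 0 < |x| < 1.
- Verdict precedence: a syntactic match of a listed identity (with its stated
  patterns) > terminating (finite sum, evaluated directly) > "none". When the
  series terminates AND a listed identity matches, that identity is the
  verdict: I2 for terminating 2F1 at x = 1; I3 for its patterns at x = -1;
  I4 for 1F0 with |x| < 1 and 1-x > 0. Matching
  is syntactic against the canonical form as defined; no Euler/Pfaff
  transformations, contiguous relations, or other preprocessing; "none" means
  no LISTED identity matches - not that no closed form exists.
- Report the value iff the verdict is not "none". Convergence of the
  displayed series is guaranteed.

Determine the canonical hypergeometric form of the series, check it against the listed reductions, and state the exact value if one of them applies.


Classification (C = -8/3): 2F1 with upper {-6/5, 7/2}, lower {57/10}, argument x = -1. Verdict: none. Every listed pattern misses the 2F1 form at -1, upper {-6/5, 7/2}.

The tell: from the first term -8/3: the expanded ratio factors over Q; prefactor -8/3, roots give parameters.
Consecutive-term ratio: r(k) = (-1) * (k-6/5) (k+7/2) / [(k+57/10) (k+1)] - poly over poly, x = (-1) from leading terms; C = -8/3 at k = 0.
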